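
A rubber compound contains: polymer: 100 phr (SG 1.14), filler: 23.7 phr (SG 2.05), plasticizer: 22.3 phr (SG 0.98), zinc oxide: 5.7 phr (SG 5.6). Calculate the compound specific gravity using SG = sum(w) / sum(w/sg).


Sum of weights = 151.7
Volume contributions:
  polymer: 100/1.14 = 87.7193
  filler: 23.7/2.05 = 11.5610
  plasticizer: 22.3/0.98 = 22.7551
  zinc oxide: 5.7/5.6 = 1.0179
Sum of volumes = 123.0532
SG = 151.7 / 123.0532 = 1.233

SG = 1.233


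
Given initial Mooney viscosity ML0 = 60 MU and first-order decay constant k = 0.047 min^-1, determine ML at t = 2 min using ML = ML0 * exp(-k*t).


ML = ML0 * exp(-k * t)
ML = 60 * exp(-0.047 * 2)
ML = 60 * 0.9103
ML = 54.62 MU

54.62 MU


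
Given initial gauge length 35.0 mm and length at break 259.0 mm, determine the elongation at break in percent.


Elongation = (Lf - L0) / L0 * 100
= (259.0 - 35.0) / 35.0 * 100
= 224.0 / 35.0 * 100
= 640.0%

640.0%


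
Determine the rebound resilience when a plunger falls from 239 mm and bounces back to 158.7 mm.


Resilience = h_rebound / h_drop * 100
= 158.7 / 239 * 100
= 66.4%

66.4%


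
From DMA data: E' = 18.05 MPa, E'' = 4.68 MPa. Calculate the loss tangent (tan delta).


tan delta = E'' / E'
= 4.68 / 18.05
= 0.2593

tan delta = 0.2593


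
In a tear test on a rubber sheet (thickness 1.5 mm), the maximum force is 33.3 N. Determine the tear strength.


Tear strength = force / thickness
= 33.3 / 1.5
= 22.2 N/mm

22.2 N/mm


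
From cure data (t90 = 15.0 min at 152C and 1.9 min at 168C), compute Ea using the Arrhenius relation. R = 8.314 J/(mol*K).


T1 = 425.15 K, T2 = 441.15 K
1/T1 - 1/T2 = 8.5308e-05
ln(t1/t2) = ln(15.0/1.9) = 2.0662
Ea = 8.314 * 2.0662 / 8.5308e-05 = 201367.8287 J/mol
Ea = 201.37 kJ/mol

201.37 kJ/mol


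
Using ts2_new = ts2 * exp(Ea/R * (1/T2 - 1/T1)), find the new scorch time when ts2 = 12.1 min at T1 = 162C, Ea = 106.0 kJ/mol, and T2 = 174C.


Convert temperatures: T1 = 162 + 273.15 = 435.15 K, T2 = 174 + 273.15 = 447.15 K
ts2_new = 12.1 * exp(106000 / 8.314 * (1/447.15 - 1/435.15))
1/T2 - 1/T1 = -6.1672e-05
ts2_new = 5.51 min

5.51 min


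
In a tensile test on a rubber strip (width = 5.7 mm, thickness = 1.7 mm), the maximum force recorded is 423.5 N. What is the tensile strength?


Area = width * thickness = 5.7 * 1.7 = 9.69 mm^2
TS = force / area = 423.5 / 9.69 = 43.7 MPa

43.7 MPa


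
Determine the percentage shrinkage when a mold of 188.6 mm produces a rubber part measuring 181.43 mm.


Shrinkage = (mold - part) / mold * 100
= (188.6 - 181.43) / 188.6 * 100
= 7.17 / 188.6 * 100
= 3.8%

3.8%


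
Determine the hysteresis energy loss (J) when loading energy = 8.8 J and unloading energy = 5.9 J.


Hysteresis loss = loading - unloading
= 8.8 - 5.9
= 2.9 J

2.9 J


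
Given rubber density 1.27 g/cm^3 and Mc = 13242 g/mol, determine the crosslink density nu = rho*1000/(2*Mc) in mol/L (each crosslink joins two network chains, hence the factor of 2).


nu = rho * 1000 / (2 * Mc)
nu = 1.27 * 1000 / (2 * 13242)
nu = 1270.0 / 26484
nu = 0.0480 mol/L

0.0480 mol/L


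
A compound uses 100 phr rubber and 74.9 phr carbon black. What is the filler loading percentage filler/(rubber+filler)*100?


Filler % = filler / (rubber + filler) * 100
= 74.9 / (100 + 74.9) * 100
= 74.9 / 174.9 * 100
= 42.82%

42.82%


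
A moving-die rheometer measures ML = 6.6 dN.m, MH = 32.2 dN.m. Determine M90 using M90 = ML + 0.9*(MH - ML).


M90 = ML + 0.9 * (MH - ML)
M90 = 6.6 + 0.9 * (32.2 - 6.6)
M90 = 6.6 + 0.9 * 25.6
M90 = 29.64 dN.m

29.64 dN.m


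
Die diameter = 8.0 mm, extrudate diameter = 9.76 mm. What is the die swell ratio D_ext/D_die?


Die swell ratio = D_extrudate / D_die
= 9.76 / 8.0
= 1.22

Die swell = 1.22


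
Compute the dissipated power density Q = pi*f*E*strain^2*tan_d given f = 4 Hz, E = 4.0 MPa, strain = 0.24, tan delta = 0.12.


Q = pi * f * E * strain^2 * tan_d
= pi * 4 * 4.0 * 0.24^2 * 0.12
= pi * 4 * 4.0 * 0.0576 * 0.12
= 0.3474

Q = 0.3474


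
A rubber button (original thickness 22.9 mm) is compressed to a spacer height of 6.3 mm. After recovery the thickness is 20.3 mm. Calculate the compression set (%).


CS = (t0 - recovered) / (t0 - ts) * 100
= (22.9 - 20.3) / (22.9 - 6.3) * 100
= 2.6 / 16.6 * 100
= 15.7%

15.7%


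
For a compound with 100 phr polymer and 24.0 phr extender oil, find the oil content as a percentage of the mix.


Oil % = oil / (100 + oil) * 100
= 24.0 / (100 + 24.0) * 100
= 24.0 / 124.0 * 100
= 19.35%

19.35%


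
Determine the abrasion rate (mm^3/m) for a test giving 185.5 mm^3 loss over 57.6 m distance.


Rate = volume_loss / distance
= 185.5 / 57.6
= 3.22 mm^3/m

3.22 mm^3/m


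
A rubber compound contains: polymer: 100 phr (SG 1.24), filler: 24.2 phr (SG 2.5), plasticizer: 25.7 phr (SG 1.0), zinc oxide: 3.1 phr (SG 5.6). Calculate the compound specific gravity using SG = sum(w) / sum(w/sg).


Sum of weights = 153.0
Volume contributions:
  polymer: 100/1.24 = 80.6452
  filler: 24.2/2.5 = 9.6800
  plasticizer: 25.7/1.0 = 25.7000
  zinc oxide: 3.1/5.6 = 0.5536
Sum of volumes = 116.5787
SG = 153.0 / 116.5787 = 1.312

SG = 1.312


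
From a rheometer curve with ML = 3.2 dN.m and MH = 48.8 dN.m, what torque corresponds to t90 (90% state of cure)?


M90 = ML + 0.9 * (MH - ML)
M90 = 3.2 + 0.9 * (48.8 - 3.2)
M90 = 3.2 + 0.9 * 45.6
M90 = 44.24 dN.m

44.24 dN.m


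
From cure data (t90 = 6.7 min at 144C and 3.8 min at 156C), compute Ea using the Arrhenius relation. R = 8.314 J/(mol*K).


T1 = 417.15 K, T2 = 429.15 K
1/T1 - 1/T2 = 6.7032e-05
ln(t1/t2) = ln(6.7/3.8) = 0.5671
Ea = 8.314 * 0.5671 / 6.7032e-05 = 70338.7641 J/mol
Ea = 70.34 kJ/mol

70.34 kJ/mol


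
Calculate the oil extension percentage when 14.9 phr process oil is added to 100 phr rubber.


Oil % = oil / (100 + oil) * 100
= 14.9 / (100 + 14.9) * 100
= 14.9 / 114.9 * 100
= 12.97%

12.97%


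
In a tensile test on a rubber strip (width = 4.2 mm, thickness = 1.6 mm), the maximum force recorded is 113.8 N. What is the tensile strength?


Area = width * thickness = 4.2 * 1.6 = 6.72 mm^2
TS = force / area = 113.8 / 6.72 = 16.93 MPa

16.93 MPa


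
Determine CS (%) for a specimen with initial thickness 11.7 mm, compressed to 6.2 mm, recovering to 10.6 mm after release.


CS = (t0 - recovered) / (t0 - ts) * 100
= (11.7 - 10.6) / (11.7 - 6.2) * 100
= 1.1 / 5.5 * 100
= 20.0%

20.0%


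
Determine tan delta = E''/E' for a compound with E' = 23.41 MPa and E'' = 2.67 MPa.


tan delta = E'' / E'
= 2.67 / 23.41
= 0.1141

tan delta = 0.1141


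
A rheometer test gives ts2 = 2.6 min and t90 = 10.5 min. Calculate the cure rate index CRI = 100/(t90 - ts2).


CRI = 100 / (t90 - ts2)
= 100 / (10.5 - 2.6)
= 100 / 7.9
= 12.66 min^-1

12.66 min^-1


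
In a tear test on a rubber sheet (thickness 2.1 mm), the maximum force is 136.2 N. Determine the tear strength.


Tear strength = force / thickness
= 136.2 / 2.1
= 64.86 N/mm

64.86 N/mm


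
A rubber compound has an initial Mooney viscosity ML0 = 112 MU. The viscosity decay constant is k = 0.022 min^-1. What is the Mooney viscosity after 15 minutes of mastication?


ML = ML0 * exp(-k * t)
ML = 112 * exp(-0.022 * 15)
ML = 112 * 0.7189
ML = 80.52 MU

80.52 MU


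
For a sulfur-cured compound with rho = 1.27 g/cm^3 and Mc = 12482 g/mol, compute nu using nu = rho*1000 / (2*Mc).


nu = rho * 1000 / (2 * Mc)
nu = 1.27 * 1000 / (2 * 12482)
nu = 1270.0 / 24964
nu = 0.0509 mol/L

0.0509 mol/L


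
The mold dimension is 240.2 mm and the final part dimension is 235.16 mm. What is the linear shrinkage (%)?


Shrinkage = (mold - part) / mold * 100
= (240.2 - 235.16) / 240.2 * 100
= 5.04 / 240.2 * 100
= 2.1%

2.1%


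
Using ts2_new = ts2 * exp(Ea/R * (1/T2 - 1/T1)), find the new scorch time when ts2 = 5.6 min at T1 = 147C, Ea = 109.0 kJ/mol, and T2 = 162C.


Convert temperatures: T1 = 147 + 273.15 = 420.15 K, T2 = 162 + 273.15 = 435.15 K
ts2_new = 5.6 * exp(109000 / 8.314 * (1/435.15 - 1/420.15))
1/T2 - 1/T1 = -8.2044e-05
ts2_new = 1.91 min

1.91 min


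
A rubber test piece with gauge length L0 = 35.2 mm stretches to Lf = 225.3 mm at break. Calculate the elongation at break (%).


Elongation = (Lf - L0) / L0 * 100
= (225.3 - 35.2) / 35.2 * 100
= 190.1 / 35.2 * 100
= 540.1%

540.1%


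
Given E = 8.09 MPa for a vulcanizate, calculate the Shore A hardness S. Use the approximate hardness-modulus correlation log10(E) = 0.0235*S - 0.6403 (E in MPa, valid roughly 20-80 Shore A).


log10(E) = 0.0235*S - 0.6403  =>  S = (log10(E) + 0.6403) / 0.0235
log10(8.09) = 0.907949
S = (0.907949 + 0.6403) / 0.0235 = 1.548249 / 0.0235
S = 65.9

Shore A = 65.9


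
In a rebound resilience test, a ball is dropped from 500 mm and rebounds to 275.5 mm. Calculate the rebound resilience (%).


Resilience = h_rebound / h_drop * 100
= 275.5 / 500 * 100
= 55.1%

55.1%


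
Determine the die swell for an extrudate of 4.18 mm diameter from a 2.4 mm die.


Die swell ratio = D_extrudate / D_die
= 4.18 / 2.4
= 1.742

Die swell = 1.742


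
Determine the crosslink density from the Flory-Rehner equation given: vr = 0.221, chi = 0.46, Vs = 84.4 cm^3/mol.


ln(1 - vr) = ln(1 - 0.221) = -0.2497
Numerator = -((-0.2497) + 0.221 + 0.46 * 0.221^2) = 0.0063
Denominator = 84.4 * (0.221^(1/3) - 0.221/2) = 41.7016
nu = 0.0063 / 41.7016 = 1.5053e-04 mol/cm^3

1.5053e-04 mol/cm^3


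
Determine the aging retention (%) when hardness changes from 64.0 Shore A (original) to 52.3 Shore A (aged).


Retention = aged / original * 100
= 52.3 / 64.0 * 100
= 81.7%

81.7%


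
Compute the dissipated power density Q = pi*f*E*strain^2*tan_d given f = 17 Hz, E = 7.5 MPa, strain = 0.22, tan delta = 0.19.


Q = pi * f * E * strain^2 * tan_d
= pi * 17 * 7.5 * 0.22^2 * 0.19
= pi * 17 * 7.5 * 0.0484 * 0.19
= 3.6835

Q = 3.6835


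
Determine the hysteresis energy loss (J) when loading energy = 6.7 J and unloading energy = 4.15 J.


Hysteresis loss = loading - unloading
= 6.7 - 4.15
= 2.55 J

2.55 J


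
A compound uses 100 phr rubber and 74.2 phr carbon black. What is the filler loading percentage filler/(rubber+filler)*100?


Filler % = filler / (rubber + filler) * 100
= 74.2 / (100 + 74.2) * 100
= 74.2 / 174.2 * 100
= 42.59%

42.59%


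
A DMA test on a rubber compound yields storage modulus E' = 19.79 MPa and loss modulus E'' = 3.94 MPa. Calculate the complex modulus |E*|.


|E*| = sqrt(E'^2 + E''^2)
= sqrt(19.79^2 + 3.94^2)
= sqrt(391.6441 + 15.5236)
= 20.178 MPa

20.178 MPa


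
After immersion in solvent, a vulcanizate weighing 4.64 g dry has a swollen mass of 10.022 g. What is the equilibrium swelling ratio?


Q = W_swollen / W_dry
Q = 10.022 / 4.64
Q = 2.16

Q = 2.16


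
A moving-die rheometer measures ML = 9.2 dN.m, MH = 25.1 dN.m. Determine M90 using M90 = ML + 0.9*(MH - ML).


M90 = ML + 0.9 * (MH - ML)
M90 = 9.2 + 0.9 * (25.1 - 9.2)
M90 = 9.2 + 0.9 * 15.9
M90 = 23.51 dN.m

23.51 dN.m


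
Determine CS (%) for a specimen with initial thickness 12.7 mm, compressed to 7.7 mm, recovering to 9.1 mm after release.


CS = (t0 - recovered) / (t0 - ts) * 100
= (12.7 - 9.1) / (12.7 - 7.7) * 100
= 3.6 / 5.0 * 100
= 72.0%

72.0%


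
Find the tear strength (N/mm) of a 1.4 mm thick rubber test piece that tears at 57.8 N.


Tear strength = force / thickness
= 57.8 / 1.4
= 41.29 N/mm

41.29 N/mm


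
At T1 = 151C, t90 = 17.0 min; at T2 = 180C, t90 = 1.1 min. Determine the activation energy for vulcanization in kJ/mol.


T1 = 424.15 K, T2 = 453.15 K
1/T1 - 1/T2 = 1.5088e-04
ln(t1/t2) = ln(17.0/1.1) = 2.7379
Ea = 8.314 * 2.7379 / 1.5088e-04 = 150866.0646 J/mol
Ea = 150.87 kJ/mol

150.87 kJ/mol


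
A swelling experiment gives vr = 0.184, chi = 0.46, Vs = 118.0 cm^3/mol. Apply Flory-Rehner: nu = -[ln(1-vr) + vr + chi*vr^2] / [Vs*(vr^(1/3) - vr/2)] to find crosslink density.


ln(1 - vr) = ln(1 - 0.184) = -0.2033
Numerator = -((-0.2033) + 0.184 + 0.46 * 0.184^2) = 0.0038
Denominator = 118.0 * (0.184^(1/3) - 0.184/2) = 56.2593
nu = 0.0038 / 56.2593 = 6.6961e-05 mol/cm^3

6.6961e-05 mol/cm^3


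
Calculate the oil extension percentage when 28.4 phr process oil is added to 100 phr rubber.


Oil % = oil / (100 + oil) * 100
= 28.4 / (100 + 28.4) * 100
= 28.4 / 128.4 * 100
= 22.12%

22.12%


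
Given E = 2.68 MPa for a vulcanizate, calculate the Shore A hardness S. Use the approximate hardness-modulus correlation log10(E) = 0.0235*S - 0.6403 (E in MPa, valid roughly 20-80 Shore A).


log10(E) = 0.0235*S - 0.6403  =>  S = (log10(E) + 0.6403) / 0.0235
log10(2.68) = 0.428135
S = (0.428135 + 0.6403) / 0.0235 = 1.068435 / 0.0235
S = 45.5

Shore A = 45.5


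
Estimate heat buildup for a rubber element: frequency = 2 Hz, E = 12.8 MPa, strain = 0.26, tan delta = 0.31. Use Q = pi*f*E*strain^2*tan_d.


Q = pi * f * E * strain^2 * tan_d
= pi * 2 * 12.8 * 0.26^2 * 0.31
= pi * 2 * 12.8 * 0.0676 * 0.31
= 1.6854

Q = 1.6854


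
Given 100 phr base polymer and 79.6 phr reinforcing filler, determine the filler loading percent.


Filler % = filler / (rubber + filler) * 100
= 79.6 / (100 + 79.6) * 100
= 79.6 / 179.6 * 100
= 44.32%

44.32%


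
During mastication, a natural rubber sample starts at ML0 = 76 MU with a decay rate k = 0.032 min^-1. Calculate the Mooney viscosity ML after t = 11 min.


ML = ML0 * exp(-k * t)
ML = 76 * exp(-0.032 * 11)
ML = 76 * 0.7033
ML = 53.45 MU

53.45 MU


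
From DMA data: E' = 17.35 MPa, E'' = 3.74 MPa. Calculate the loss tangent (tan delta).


tan delta = E'' / E'
= 3.74 / 17.35
= 0.2156

tan delta = 0.2156


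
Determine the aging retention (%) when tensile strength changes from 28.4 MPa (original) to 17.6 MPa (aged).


Retention = aged / original * 100
= 17.6 / 28.4 * 100
= 62.0%

62.0%


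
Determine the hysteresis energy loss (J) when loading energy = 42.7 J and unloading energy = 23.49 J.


Hysteresis loss = loading - unloading
= 42.7 - 23.49
= 19.21 J

19.21 J


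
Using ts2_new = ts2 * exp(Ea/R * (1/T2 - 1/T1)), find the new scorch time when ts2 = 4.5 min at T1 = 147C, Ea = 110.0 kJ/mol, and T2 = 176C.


Convert temperatures: T1 = 147 + 273.15 = 420.15 K, T2 = 176 + 273.15 = 449.15 K
ts2_new = 4.5 * exp(110000 / 8.314 * (1/449.15 - 1/420.15))
1/T2 - 1/T1 = -1.5367e-04
ts2_new = 0.59 min

0.59 min


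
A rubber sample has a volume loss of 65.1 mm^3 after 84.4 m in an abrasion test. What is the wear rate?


Rate = volume_loss / distance
= 65.1 / 84.4
= 0.771 mm^3/m

0.771 mm^3/m


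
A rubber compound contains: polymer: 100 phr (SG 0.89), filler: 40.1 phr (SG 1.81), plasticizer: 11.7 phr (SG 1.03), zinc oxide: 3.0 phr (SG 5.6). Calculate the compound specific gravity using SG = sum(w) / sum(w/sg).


Sum of weights = 154.8
Volume contributions:
  polymer: 100/0.89 = 112.3596
  filler: 40.1/1.81 = 22.1547
  plasticizer: 11.7/1.03 = 11.3592
  zinc oxide: 3.0/5.6 = 0.5357
Sum of volumes = 146.4092
SG = 154.8 / 146.4092 = 1.057

SG = 1.057


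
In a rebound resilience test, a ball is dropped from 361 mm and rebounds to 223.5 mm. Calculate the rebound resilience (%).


Resilience = h_rebound / h_drop * 100
= 223.5 / 361 * 100
= 61.9%

61.9%


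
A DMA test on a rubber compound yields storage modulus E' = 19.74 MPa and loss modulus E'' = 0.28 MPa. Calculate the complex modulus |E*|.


|E*| = sqrt(E'^2 + E''^2)
= sqrt(19.74^2 + 0.28^2)
= sqrt(389.6676 + 0.0784)
= 19.742 MPa

19.742 MPa


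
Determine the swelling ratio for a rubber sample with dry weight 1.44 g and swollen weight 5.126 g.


Q = W_swollen / W_dry
Q = 5.126 / 1.44
Q = 3.56

Q = 3.56


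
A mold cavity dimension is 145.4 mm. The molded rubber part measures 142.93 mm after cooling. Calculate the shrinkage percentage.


Shrinkage = (mold - part) / mold * 100
= (145.4 - 142.93) / 145.4 * 100
= 2.47 / 145.4 * 100
= 1.7%

1.7%


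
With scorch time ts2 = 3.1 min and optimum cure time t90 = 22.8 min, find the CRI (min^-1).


CRI = 100 / (t90 - ts2)
= 100 / (22.8 - 3.1)
= 100 / 19.7
= 5.08 min^-1

5.08 min^-1


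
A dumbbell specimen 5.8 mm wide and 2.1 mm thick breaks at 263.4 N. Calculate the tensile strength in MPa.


Area = width * thickness = 5.8 * 2.1 = 12.18 mm^2
TS = force / area = 263.4 / 12.18 = 21.63 MPa

21.63 MPa


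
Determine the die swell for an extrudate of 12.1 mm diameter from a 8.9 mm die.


Die swell ratio = D_extrudate / D_die
= 12.1 / 8.9
= 1.36

Die swell = 1.36


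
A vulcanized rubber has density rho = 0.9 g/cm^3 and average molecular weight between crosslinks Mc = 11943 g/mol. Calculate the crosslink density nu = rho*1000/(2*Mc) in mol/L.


nu = rho * 1000 / (2 * Mc)
nu = 0.9 * 1000 / (2 * 11943)
nu = 900.0 / 23886
nu = 0.0377 mol/L

0.0377 mol/L


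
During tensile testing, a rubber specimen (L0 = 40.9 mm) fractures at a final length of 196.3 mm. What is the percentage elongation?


Elongation = (Lf - L0) / L0 * 100
= (196.3 - 40.9) / 40.9 * 100
= 155.4 / 40.9 * 100
= 380.0%

380.0%


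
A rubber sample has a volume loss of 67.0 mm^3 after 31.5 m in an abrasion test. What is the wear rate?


Rate = volume_loss / distance
= 67.0 / 31.5
= 2.127 mm^3/m

2.127 mm^3/m


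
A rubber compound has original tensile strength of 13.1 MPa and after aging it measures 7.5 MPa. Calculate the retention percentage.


Retention = aged / original * 100
= 7.5 / 13.1 * 100
= 57.3%

57.3%


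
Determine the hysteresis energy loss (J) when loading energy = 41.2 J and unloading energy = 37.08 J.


Hysteresis loss = loading - unloading
= 41.2 - 37.08
= 4.12 J

4.12 J


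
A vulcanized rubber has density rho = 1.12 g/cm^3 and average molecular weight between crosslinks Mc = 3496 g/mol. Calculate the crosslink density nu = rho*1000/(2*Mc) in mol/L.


nu = rho * 1000 / (2 * Mc)
nu = 1.12 * 1000 / (2 * 3496)
nu = 1120.0 / 6992
nu = 0.1602 mol/L

0.1602 mol/L


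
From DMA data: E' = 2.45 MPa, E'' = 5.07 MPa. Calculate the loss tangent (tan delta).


tan delta = E'' / E'
= 5.07 / 2.45
= 2.0694

tan delta = 2.0694


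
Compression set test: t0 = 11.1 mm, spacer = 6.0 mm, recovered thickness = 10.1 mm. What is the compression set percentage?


CS = (t0 - recovered) / (t0 - ts) * 100
= (11.1 - 10.1) / (11.1 - 6.0) * 100
= 1.0 / 5.1 * 100
= 19.6%

19.6%


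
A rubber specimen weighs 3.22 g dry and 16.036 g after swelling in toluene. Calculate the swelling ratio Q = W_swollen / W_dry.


Q = W_swollen / W_dry
Q = 16.036 / 3.22
Q = 4.98

Q = 4.98


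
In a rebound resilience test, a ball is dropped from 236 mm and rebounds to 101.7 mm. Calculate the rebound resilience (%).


Resilience = h_rebound / h_drop * 100
= 101.7 / 236 * 100
= 43.1%

43.1%


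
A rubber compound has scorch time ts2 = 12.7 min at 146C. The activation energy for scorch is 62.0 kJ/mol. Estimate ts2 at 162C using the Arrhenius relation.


Convert temperatures: T1 = 146 + 273.15 = 419.15 K, T2 = 162 + 273.15 = 435.15 K
ts2_new = 12.7 * exp(62000 / 8.314 * (1/435.15 - 1/419.15))
1/T2 - 1/T1 = -8.7723e-05
ts2_new = 6.6 min

6.6 min


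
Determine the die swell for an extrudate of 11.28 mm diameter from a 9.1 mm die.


Die swell ratio = D_extrudate / D_die
= 11.28 / 9.1
= 1.24

Die swell = 1.24


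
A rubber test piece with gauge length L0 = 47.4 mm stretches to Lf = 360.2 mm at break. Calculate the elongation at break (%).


Elongation = (Lf - L0) / L0 * 100
= (360.2 - 47.4) / 47.4 * 100
= 312.8 / 47.4 * 100
= 659.9%

659.9%


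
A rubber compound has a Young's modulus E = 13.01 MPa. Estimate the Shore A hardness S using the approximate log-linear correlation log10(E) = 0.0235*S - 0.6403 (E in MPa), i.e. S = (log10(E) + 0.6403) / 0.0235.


log10(E) = 0.0235*S - 0.6403  =>  S = (log10(E) + 0.6403) / 0.0235
log10(13.01) = 1.114277
S = (1.114277 + 0.6403) / 0.0235 = 1.754577 / 0.0235
S = 74.7

Shore A = 74.7


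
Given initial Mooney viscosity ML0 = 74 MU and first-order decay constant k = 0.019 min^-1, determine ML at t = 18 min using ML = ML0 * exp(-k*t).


ML = ML0 * exp(-k * t)
ML = 74 * exp(-0.019 * 18)
ML = 74 * 0.7103
ML = 52.57 MU

52.57 MU


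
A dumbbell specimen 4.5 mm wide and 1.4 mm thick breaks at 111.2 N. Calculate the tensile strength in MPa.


Area = width * thickness = 4.5 * 1.4 = 6.3 mm^2
TS = force / area = 111.2 / 6.3 = 17.65 MPa

17.65 MPa


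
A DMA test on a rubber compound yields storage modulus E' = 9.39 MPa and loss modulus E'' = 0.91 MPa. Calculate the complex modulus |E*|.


|E*| = sqrt(E'^2 + E''^2)
= sqrt(9.39^2 + 0.91^2)
= sqrt(88.1721 + 0.8281)
= 9.434 MPa

9.434 MPa


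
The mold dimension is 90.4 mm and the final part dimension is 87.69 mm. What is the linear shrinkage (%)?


Shrinkage = (mold - part) / mold * 100
= (90.4 - 87.69) / 90.4 * 100
= 2.71 / 90.4 * 100
= 3.0%

3.0%


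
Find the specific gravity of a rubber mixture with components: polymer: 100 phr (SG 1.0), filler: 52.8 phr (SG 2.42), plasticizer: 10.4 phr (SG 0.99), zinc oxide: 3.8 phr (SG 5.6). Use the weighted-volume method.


Sum of weights = 167.0
Volume contributions:
  polymer: 100/1.0 = 100.0000
  filler: 52.8/2.42 = 21.8182
  plasticizer: 10.4/0.99 = 10.5051
  zinc oxide: 3.8/5.6 = 0.6786
Sum of volumes = 133.0018
SG = 167.0 / 133.0018 = 1.256

SG = 1.256


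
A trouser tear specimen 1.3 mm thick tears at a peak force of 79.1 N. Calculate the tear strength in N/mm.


Tear strength = force / thickness
= 79.1 / 1.3
= 60.85 N/mm

60.85 N/mm


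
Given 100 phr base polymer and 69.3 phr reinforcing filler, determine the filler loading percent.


Filler % = filler / (rubber + filler) * 100
= 69.3 / (100 + 69.3) * 100
= 69.3 / 169.3 * 100
= 40.93%

40.93%


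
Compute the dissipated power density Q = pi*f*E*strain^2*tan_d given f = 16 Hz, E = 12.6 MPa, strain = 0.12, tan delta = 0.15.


Q = pi * f * E * strain^2 * tan_d
= pi * 16 * 12.6 * 0.12^2 * 0.15
= pi * 16 * 12.6 * 0.0144 * 0.15
= 1.3680

Q = 1.3680


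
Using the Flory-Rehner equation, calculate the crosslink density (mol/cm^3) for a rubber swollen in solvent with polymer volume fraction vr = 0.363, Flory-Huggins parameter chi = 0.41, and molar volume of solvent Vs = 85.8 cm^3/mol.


ln(1 - vr) = ln(1 - 0.363) = -0.4510
Numerator = -((-0.4510) + 0.363 + 0.41 * 0.363^2) = 0.0340
Denominator = 85.8 * (0.363^(1/3) - 0.363/2) = 45.6327
nu = 0.0340 / 45.6327 = 7.4421e-04 mol/cm^3

7.4421e-04 mol/cm^3


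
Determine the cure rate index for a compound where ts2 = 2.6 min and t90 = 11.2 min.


CRI = 100 / (t90 - ts2)
= 100 / (11.2 - 2.6)
= 100 / 8.6
= 11.63 min^-1

11.63 min^-1


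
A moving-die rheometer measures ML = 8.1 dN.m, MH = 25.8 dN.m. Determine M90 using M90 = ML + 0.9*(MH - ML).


M90 = ML + 0.9 * (MH - ML)
M90 = 8.1 + 0.9 * (25.8 - 8.1)
M90 = 8.1 + 0.9 * 17.7
M90 = 24.03 dN.m

24.03 dN.m


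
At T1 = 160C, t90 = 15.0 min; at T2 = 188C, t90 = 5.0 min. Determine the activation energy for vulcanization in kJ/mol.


T1 = 433.15 K, T2 = 461.15 K
1/T1 - 1/T2 = 1.4018e-04
ln(t1/t2) = ln(15.0/5.0) = 1.0986
Ea = 8.314 * 1.0986 / 1.4018e-04 = 65159.3845 J/mol
Ea = 65.16 kJ/mol

65.16 kJ/mol


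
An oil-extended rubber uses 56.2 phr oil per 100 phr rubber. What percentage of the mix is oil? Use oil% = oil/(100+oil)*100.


Oil % = oil / (100 + oil) * 100
= 56.2 / (100 + 56.2) * 100
= 56.2 / 156.2 * 100
= 35.98%

35.98%


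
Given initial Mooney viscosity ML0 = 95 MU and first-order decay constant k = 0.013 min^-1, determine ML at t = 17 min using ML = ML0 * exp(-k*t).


ML = ML0 * exp(-k * t)
ML = 95 * exp(-0.013 * 17)
ML = 95 * 0.8017
ML = 76.16 MU

76.16 MU


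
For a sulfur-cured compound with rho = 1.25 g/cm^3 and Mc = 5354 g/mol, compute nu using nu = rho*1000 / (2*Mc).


nu = rho * 1000 / (2 * Mc)
nu = 1.25 * 1000 / (2 * 5354)
nu = 1250.0 / 10708
nu = 0.1167 mol/L

0.1167 mol/L


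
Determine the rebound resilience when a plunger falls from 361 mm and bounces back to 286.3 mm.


Resilience = h_rebound / h_drop * 100
= 286.3 / 361 * 100
= 79.3%

79.3%


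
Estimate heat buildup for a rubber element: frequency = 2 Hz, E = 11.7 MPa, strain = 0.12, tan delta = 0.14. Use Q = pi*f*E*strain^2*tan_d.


Q = pi * f * E * strain^2 * tan_d
= pi * 2 * 11.7 * 0.12^2 * 0.14
= pi * 2 * 11.7 * 0.0144 * 0.14
= 0.1482

Q = 0.1482


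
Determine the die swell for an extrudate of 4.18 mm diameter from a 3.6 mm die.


Die swell ratio = D_extrudate / D_die
= 4.18 / 3.6
= 1.161

Die swell = 1.161


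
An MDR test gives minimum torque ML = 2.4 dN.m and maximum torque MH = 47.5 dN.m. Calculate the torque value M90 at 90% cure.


M90 = ML + 0.9 * (MH - ML)
M90 = 2.4 + 0.9 * (47.5 - 2.4)
M90 = 2.4 + 0.9 * 45.1
M90 = 42.99 dN.m

42.99 dN.m


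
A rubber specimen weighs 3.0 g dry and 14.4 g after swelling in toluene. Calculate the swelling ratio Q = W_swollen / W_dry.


Q = W_swollen / W_dry
Q = 14.4 / 3.0
Q = 4.8

Q = 4.8


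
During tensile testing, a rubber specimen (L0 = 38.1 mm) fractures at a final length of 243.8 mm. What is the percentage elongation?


Elongation = (Lf - L0) / L0 * 100
= (243.8 - 38.1) / 38.1 * 100
= 205.7 / 38.1 * 100
= 539.9%

539.9%


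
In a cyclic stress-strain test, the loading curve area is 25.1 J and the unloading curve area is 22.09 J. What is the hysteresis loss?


Hysteresis loss = loading - unloading
= 25.1 - 22.09
= 3.01 J

3.01 J


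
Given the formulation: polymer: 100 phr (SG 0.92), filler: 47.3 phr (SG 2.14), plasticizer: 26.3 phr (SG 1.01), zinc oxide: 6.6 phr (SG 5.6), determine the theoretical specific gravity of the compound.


Sum of weights = 180.2
Volume contributions:
  polymer: 100/0.92 = 108.6957
  filler: 47.3/2.14 = 22.1028
  plasticizer: 26.3/1.01 = 26.0396
  zinc oxide: 6.6/5.6 = 1.1786
Sum of volumes = 158.0166
SG = 180.2 / 158.0166 = 1.14

SG = 1.14


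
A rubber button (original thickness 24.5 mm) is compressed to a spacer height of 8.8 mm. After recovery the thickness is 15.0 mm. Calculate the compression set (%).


CS = (t0 - recovered) / (t0 - ts) * 100
= (24.5 - 15.0) / (24.5 - 8.8) * 100
= 9.5 / 15.7 * 100
= 60.5%

60.5%


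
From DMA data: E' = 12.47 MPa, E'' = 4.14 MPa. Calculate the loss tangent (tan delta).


tan delta = E'' / E'
= 4.14 / 12.47
= 0.332

tan delta = 0.332


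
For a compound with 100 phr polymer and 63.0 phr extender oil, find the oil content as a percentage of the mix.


Oil % = oil / (100 + oil) * 100
= 63.0 / (100 + 63.0) * 100
= 63.0 / 163.0 * 100
= 38.65%

38.65%


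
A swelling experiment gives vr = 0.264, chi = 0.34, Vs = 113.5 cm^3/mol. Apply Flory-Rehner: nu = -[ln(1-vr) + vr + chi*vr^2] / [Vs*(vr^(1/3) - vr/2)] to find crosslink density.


ln(1 - vr) = ln(1 - 0.264) = -0.3065
Numerator = -((-0.3065) + 0.264 + 0.34 * 0.264^2) = 0.0188
Denominator = 113.5 * (0.264^(1/3) - 0.264/2) = 57.8290
nu = 0.0188 / 57.8290 = 3.2559e-04 mol/cm^3

3.2559e-04 mol/cm^3


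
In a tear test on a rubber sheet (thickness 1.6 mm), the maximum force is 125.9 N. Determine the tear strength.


Tear strength = force / thickness
= 125.9 / 1.6
= 78.69 N/mm

78.69 N/mm


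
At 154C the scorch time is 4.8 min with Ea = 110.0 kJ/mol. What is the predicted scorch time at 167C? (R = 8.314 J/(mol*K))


Convert temperatures: T1 = 154 + 273.15 = 427.15 K, T2 = 167 + 273.15 = 440.15 K
ts2_new = 4.8 * exp(110000 / 8.314 * (1/440.15 - 1/427.15))
1/T2 - 1/T1 = -6.9145e-05
ts2_new = 1.92 min

1.92 min


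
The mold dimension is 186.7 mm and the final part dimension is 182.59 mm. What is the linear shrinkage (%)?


Shrinkage = (mold - part) / mold * 100
= (186.7 - 182.59) / 186.7 * 100
= 4.11 / 186.7 * 100
= 2.2%

2.2%


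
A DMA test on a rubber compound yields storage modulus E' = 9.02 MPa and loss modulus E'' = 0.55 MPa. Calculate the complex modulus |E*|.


|E*| = sqrt(E'^2 + E''^2)
= sqrt(9.02^2 + 0.55^2)
= sqrt(81.3604 + 0.3025)
= 9.037 MPa

9.037 MPa


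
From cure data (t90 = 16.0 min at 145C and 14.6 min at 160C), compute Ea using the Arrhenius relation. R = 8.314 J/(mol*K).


T1 = 418.15 K, T2 = 433.15 K
1/T1 - 1/T2 = 8.2817e-05
ln(t1/t2) = ln(16.0/14.6) = 0.0916
Ea = 8.314 * 0.0916 / 8.2817e-05 = 9192.4036 J/mol
Ea = 9.19 kJ/mol

9.19 kJ/mol


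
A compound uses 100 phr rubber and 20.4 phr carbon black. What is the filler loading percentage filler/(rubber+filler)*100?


Filler % = filler / (rubber + filler) * 100
= 20.4 / (100 + 20.4) * 100
= 20.4 / 120.4 * 100
= 16.94%

16.94%


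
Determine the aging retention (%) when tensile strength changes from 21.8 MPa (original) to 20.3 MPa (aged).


Retention = aged / original * 100
= 20.3 / 21.8 * 100
= 93.1%

93.1%


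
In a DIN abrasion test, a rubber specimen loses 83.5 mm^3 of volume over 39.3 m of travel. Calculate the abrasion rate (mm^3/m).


Rate = volume_loss / distance
= 83.5 / 39.3
= 2.125 mm^3/m

2.125 mm^3/m


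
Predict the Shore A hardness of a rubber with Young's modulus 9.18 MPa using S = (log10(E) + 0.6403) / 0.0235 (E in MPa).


log10(E) = 0.0235*S - 0.6403  =>  S = (log10(E) + 0.6403) / 0.0235
log10(9.18) = 0.962843
S = (0.962843 + 0.6403) / 0.0235 = 1.603143 / 0.0235
S = 68.2

Shore A = 68.2


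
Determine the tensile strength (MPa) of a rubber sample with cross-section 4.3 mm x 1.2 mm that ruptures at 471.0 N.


Area = width * thickness = 4.3 * 1.2 = 5.16 mm^2
TS = force / area = 471.0 / 5.16 = 91.28 MPa

91.28 MPa


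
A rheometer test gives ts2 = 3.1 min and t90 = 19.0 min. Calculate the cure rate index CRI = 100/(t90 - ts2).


CRI = 100 / (t90 - ts2)
= 100 / (19.0 - 3.1)
= 100 / 15.9
= 6.29 min^-1

6.29 min^-1


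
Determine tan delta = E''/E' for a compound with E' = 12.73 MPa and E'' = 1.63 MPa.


tan delta = E'' / E'
= 1.63 / 12.73
= 0.128

tan delta = 0.128


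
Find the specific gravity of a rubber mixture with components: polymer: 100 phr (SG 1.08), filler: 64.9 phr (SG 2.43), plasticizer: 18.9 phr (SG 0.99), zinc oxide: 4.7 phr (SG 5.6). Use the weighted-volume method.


Sum of weights = 188.5
Volume contributions:
  polymer: 100/1.08 = 92.5926
  filler: 64.9/2.43 = 26.7078
  plasticizer: 18.9/0.99 = 19.0909
  zinc oxide: 4.7/5.6 = 0.8393
Sum of volumes = 139.2306
SG = 188.5 / 139.2306 = 1.354

SG = 1.354


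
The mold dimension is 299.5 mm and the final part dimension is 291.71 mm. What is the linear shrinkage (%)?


Shrinkage = (mold - part) / mold * 100
= (299.5 - 291.71) / 299.5 * 100
= 7.79 / 299.5 * 100
= 2.6%

2.6%


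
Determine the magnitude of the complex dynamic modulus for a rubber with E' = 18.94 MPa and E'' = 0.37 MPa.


|E*| = sqrt(E'^2 + E''^2)
= sqrt(18.94^2 + 0.37^2)
= sqrt(358.7236 + 0.1369)
= 18.944 MPa

18.944 MPa


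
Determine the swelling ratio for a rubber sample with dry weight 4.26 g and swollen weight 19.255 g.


Q = W_swollen / W_dry
Q = 19.255 / 4.26
Q = 4.52

Q = 4.52


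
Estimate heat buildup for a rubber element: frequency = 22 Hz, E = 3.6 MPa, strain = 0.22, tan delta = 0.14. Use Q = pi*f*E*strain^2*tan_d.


Q = pi * f * E * strain^2 * tan_d
= pi * 22 * 3.6 * 0.22^2 * 0.14
= pi * 22 * 3.6 * 0.0484 * 0.14
= 1.6860

Q = 1.6860


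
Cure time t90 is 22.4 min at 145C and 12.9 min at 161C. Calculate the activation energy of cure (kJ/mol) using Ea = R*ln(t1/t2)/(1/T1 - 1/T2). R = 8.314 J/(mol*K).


T1 = 418.15 K, T2 = 434.15 K
1/T1 - 1/T2 = 8.8135e-05
ln(t1/t2) = ln(22.4/12.9) = 0.5518
Ea = 8.314 * 0.5518 / 8.8135e-05 = 52055.9194 J/mol
Ea = 52.06 kJ/mol

52.06 kJ/mol


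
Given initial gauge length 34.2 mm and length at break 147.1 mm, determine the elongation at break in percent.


Elongation = (Lf - L0) / L0 * 100
= (147.1 - 34.2) / 34.2 * 100
= 112.9 / 34.2 * 100
= 330.1%

330.1%


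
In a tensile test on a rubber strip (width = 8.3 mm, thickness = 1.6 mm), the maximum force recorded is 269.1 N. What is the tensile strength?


Area = width * thickness = 8.3 * 1.6 = 13.28 mm^2
TS = force / area = 269.1 / 13.28 = 20.26 MPa

20.26 MPa


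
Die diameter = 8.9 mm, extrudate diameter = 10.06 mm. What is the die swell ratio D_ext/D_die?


Die swell ratio = D_extrudate / D_die
= 10.06 / 8.9
= 1.13

Die swell = 1.13


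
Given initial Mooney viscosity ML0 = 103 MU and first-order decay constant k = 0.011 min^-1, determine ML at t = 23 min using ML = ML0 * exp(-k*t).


ML = ML0 * exp(-k * t)
ML = 103 * exp(-0.011 * 23)
ML = 103 * 0.7765
ML = 79.98 MU

79.98 MU


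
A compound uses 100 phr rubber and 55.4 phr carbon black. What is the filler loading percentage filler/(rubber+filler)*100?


Filler % = filler / (rubber + filler) * 100
= 55.4 / (100 + 55.4) * 100
= 55.4 / 155.4 * 100
= 35.65%

35.65%


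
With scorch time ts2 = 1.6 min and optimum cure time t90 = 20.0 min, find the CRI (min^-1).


CRI = 100 / (t90 - ts2)
= 100 / (20.0 - 1.6)
= 100 / 18.4
= 5.43 min^-1

5.43 min^-1


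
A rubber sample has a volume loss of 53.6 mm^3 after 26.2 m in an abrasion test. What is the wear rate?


Rate = volume_loss / distance
= 53.6 / 26.2
= 2.046 mm^3/m

2.046 mm^3/m


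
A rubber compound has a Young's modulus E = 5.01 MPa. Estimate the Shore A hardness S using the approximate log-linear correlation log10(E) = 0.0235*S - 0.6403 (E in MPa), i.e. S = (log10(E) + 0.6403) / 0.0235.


log10(E) = 0.0235*S - 0.6403  =>  S = (log10(E) + 0.6403) / 0.0235
log10(5.01) = 0.699838
S = (0.699838 + 0.6403) / 0.0235 = 1.340138 / 0.0235
S = 57.0

Shore A = 57.0


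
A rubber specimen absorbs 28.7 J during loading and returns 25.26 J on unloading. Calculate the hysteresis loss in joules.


Hysteresis loss = loading - unloading
= 28.7 - 25.26
= 3.44 J

3.44 J


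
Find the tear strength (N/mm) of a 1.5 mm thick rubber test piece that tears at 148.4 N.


Tear strength = force / thickness
= 148.4 / 1.5
= 98.93 N/mm

98.93 N/mm


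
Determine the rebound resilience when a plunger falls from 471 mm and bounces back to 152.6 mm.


Resilience = h_rebound / h_drop * 100
= 152.6 / 471 * 100
= 32.4%

32.4%


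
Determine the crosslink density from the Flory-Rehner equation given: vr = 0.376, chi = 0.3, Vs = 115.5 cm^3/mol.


ln(1 - vr) = ln(1 - 0.376) = -0.4716
Numerator = -((-0.4716) + 0.376 + 0.3 * 0.376^2) = 0.0532
Denominator = 115.5 * (0.376^(1/3) - 0.376/2) = 61.6499
nu = 0.0532 / 61.6499 = 8.6281e-04 mol/cm^3

8.6281e-04 mol/cm^3


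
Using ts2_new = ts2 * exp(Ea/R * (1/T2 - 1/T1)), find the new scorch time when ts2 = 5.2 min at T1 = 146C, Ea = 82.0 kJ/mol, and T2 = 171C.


Convert temperatures: T1 = 146 + 273.15 = 419.15 K, T2 = 171 + 273.15 = 444.15 K
ts2_new = 5.2 * exp(82000 / 8.314 * (1/444.15 - 1/419.15))
1/T2 - 1/T1 = -1.3429e-04
ts2_new = 1.38 min

1.38 min


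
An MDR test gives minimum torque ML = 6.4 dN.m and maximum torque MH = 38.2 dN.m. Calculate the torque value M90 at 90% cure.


M90 = ML + 0.9 * (MH - ML)
M90 = 6.4 + 0.9 * (38.2 - 6.4)
M90 = 6.4 + 0.9 * 31.8
M90 = 35.02 dN.m

35.02 dN.m


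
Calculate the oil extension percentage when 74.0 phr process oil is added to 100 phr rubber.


Oil % = oil / (100 + oil) * 100
= 74.0 / (100 + 74.0) * 100
= 74.0 / 174.0 * 100
= 42.53%

42.53%


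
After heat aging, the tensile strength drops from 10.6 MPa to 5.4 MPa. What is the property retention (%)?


Retention = aged / original * 100
= 5.4 / 10.6 * 100
= 50.9%

50.9%


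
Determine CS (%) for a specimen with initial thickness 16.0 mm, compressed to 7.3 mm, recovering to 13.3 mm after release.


CS = (t0 - recovered) / (t0 - ts) * 100
= (16.0 - 13.3) / (16.0 - 7.3) * 100
= 2.7 / 8.7 * 100
= 31.0%

31.0%


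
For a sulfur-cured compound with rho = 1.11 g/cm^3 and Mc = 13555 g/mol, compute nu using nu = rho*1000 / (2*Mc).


nu = rho * 1000 / (2 * Mc)
nu = 1.11 * 1000 / (2 * 13555)
nu = 1110.0 / 27110
nu = 0.0409 mol/L

0.0409 mol/L


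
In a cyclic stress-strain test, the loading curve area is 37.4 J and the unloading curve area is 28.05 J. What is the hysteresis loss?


Hysteresis loss = loading - unloading
= 37.4 - 28.05
= 9.35 J

9.35 J


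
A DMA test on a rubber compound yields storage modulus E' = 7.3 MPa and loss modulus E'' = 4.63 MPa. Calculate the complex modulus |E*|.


|E*| = sqrt(E'^2 + E''^2)
= sqrt(7.3^2 + 4.63^2)
= sqrt(53.2900 + 21.4369)
= 8.644 MPa

8.644 MPa


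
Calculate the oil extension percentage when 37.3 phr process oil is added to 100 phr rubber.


Oil % = oil / (100 + oil) * 100
= 37.3 / (100 + 37.3) * 100
= 37.3 / 137.3 * 100
= 27.17%

27.17%


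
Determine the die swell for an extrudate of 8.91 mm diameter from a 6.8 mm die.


Die swell ratio = D_extrudate / D_die
= 8.91 / 6.8
= 1.31

Die swell = 1.31


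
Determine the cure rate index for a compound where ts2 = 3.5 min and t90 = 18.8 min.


CRI = 100 / (t90 - ts2)
= 100 / (18.8 - 3.5)
= 100 / 15.3
= 6.54 min^-1

6.54 min^-1


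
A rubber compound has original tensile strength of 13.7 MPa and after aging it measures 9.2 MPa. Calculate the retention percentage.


Retention = aged / original * 100
= 9.2 / 13.7 * 100
= 67.2%

67.2%


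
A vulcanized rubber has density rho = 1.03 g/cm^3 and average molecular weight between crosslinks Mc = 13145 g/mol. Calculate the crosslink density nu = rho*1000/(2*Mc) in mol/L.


nu = rho * 1000 / (2 * Mc)
nu = 1.03 * 1000 / (2 * 13145)
nu = 1030.0 / 26290
nu = 0.0392 mol/L

0.0392 mol/L


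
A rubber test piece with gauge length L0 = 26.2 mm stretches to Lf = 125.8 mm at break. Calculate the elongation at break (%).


Elongation = (Lf - L0) / L0 * 100
= (125.8 - 26.2) / 26.2 * 100
= 99.6 / 26.2 * 100
= 380.2%

380.2%


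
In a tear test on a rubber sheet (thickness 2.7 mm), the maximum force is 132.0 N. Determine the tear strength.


Tear strength = force / thickness
= 132.0 / 2.7
= 48.89 N/mm

48.89 N/mm


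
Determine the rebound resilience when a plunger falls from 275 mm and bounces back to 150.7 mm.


Resilience = h_rebound / h_drop * 100
= 150.7 / 275 * 100
= 54.8%

54.8%


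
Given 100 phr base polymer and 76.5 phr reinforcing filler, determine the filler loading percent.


Filler % = filler / (rubber + filler) * 100
= 76.5 / (100 + 76.5) * 100
= 76.5 / 176.5 * 100
= 43.34%

43.34%


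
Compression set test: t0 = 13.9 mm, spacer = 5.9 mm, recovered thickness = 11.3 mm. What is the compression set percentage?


CS = (t0 - recovered) / (t0 - ts) * 100
= (13.9 - 11.3) / (13.9 - 5.9) * 100
= 2.6 / 8.0 * 100
= 32.5%

32.5%


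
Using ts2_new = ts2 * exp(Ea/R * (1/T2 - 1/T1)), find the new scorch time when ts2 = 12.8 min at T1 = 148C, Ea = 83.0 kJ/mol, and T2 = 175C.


Convert temperatures: T1 = 148 + 273.15 = 421.15 K, T2 = 175 + 273.15 = 448.15 K
ts2_new = 12.8 * exp(83000 / 8.314 * (1/448.15 - 1/421.15))
1/T2 - 1/T1 = -1.4306e-04
ts2_new = 3.07 min

3.07 min


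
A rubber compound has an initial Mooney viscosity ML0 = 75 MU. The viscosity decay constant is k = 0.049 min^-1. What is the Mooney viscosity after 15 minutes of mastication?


ML = ML0 * exp(-k * t)
ML = 75 * exp(-0.049 * 15)
ML = 75 * 0.4795
ML = 35.96 MU

35.96 MU


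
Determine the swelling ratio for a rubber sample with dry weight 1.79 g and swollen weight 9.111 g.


Q = W_swollen / W_dry
Q = 9.111 / 1.79
Q = 5.09

Q = 5.09


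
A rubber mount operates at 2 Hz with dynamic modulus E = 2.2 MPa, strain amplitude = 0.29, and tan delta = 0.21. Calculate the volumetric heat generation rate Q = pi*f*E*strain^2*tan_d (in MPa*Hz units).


Q = pi * f * E * strain^2 * tan_d
= pi * 2 * 2.2 * 0.29^2 * 0.21
= pi * 2 * 2.2 * 0.0841 * 0.21
= 0.2441

Q = 0.2441


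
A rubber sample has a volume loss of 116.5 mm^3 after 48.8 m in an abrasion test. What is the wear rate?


Rate = volume_loss / distance
= 116.5 / 48.8
= 2.387 mm^3/m

2.387 mm^3/m
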